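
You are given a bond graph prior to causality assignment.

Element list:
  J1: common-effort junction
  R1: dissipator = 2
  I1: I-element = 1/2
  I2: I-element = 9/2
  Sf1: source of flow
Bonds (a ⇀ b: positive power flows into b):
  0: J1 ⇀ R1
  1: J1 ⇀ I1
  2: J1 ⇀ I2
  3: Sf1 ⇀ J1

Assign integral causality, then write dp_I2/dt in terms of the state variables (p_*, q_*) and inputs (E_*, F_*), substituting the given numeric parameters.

dp_I2/dt = 2*F_Sf1 - 4*p_I1 - 4*p_I2/9

b3 →Sf1  (Sf1 (Sf) sets flow on bond)
b1 →I1  (I1 outputs flow p/I1)
b2 →I2  (prefer integral on I2)
b0 →J1  (J1 needs exactly one e-in)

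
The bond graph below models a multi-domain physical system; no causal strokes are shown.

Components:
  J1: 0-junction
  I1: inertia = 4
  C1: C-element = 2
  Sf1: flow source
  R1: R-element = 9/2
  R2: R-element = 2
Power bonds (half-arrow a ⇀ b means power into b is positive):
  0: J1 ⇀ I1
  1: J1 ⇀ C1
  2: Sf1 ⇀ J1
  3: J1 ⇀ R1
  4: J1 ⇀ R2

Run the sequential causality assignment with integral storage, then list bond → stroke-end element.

β2 →Sf1  (Sf1: flow source, stroke at near end)
β0 →I1  (I1: I, integral causality)
β1 →J1  (prefer integral on C1)
β3 →R1  (J1: bond 1 brought effort, rest push out)
β4 →R2  (common-e at J1 fixed by 1)

bond 0 |I1
bond 1 |J1
bond 2 |Sf1
bond 3 |R1
bond 4 |R2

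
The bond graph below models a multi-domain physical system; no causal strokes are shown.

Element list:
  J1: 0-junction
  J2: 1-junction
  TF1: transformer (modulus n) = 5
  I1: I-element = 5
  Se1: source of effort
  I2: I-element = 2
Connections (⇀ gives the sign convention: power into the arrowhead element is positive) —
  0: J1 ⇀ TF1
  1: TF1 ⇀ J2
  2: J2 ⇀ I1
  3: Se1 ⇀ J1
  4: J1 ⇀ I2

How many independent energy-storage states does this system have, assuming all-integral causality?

2  (I1, I2 all integral)

bond 3 |J1  (Se1: effort source, stroke at far end)
bond 0 |TF1  (0-jn J1 has e-setter on 3)
bond 4 |I2  (common-e at J1 fixed by 3)
bond 1 |J2  (TF1 one-in-one-out from 0)
bond 2 |I1  (closing 1-jn rule on J2)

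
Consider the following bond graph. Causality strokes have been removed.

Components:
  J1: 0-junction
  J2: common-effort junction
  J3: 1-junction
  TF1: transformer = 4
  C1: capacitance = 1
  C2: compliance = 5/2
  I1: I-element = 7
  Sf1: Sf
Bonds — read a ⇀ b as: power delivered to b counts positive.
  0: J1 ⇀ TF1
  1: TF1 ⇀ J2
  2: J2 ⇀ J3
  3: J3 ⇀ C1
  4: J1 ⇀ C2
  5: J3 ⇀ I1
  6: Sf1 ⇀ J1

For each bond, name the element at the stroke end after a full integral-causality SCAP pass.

b6 →Sf1  (Sf1: flow source, stroke at near end)
b3 →J3  (C1: C, integral causality)
b4 →J1  (C2 outputs effort q/C2)
b0 →TF1  (J1: bond 4 brought effort, rest push out)
b1 →J2  (TF1: transformer flips bond 0)
b2 →J3  (0-jn J2 has e-setter on 1)
b5 →I1  (only one flow-in slot at J3)

β0 →TF1
β1 →J2
β2 →J3
β3 →J3
β4 →J1
β5 →I1
β6 →Sf1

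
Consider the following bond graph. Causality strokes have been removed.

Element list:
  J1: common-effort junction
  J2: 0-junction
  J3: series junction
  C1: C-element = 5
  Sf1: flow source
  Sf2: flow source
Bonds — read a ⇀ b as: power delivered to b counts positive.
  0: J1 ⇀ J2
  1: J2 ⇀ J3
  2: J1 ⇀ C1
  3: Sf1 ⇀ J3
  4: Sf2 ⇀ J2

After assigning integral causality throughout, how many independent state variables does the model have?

1  (C1 all integral)

#3 stroke at Sf1  (Sf1 (Sf) sets flow on bond)
#4 stroke at Sf2  (Sf2 (Sf) sets flow on bond)
#1 stroke at J3  (1-jn J3 has f-setter on 3)
#0 stroke at J2  (closing 0-jn rule on J2)
#2 stroke at J1  (closing 0-jn rule on J1)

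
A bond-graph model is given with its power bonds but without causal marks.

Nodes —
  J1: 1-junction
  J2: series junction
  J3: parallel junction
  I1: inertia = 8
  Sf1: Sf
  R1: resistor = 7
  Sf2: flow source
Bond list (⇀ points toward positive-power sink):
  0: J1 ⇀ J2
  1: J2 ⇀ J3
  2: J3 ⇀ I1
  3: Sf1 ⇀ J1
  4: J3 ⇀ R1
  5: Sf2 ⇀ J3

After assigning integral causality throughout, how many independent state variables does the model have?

#3 |Sf1  (Sf1: flow source, stroke at near end)
#5 |Sf2  (Sf2 (Sf) sets flow on bond)
#0 |J1  (1-jn J1 has f-setter on 3)
#1 |J2  (J2 flow already set via bond 0)
#2 |I1  (I1 integral (f out))
#4 |J3  (J3 needs exactly one e-in)

1  (I1 all integral)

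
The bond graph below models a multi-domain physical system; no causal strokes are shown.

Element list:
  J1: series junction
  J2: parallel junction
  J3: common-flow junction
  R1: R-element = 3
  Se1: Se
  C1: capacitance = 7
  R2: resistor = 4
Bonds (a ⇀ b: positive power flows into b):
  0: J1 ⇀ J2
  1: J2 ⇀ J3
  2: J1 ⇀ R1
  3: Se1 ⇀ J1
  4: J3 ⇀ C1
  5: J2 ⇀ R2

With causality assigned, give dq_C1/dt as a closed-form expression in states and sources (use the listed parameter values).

b3 →J1  (Se1 (Se) sets effort on bond)
b4 →J3  (C1: C, integral causality)
b1 →J2  (only one flow-in slot at J3)
b0 →J1  (common-e at J2 fixed by 1)
b5 →R2  (J2: bond 1 brought effort, rest push out)
b2 →R1  (J1 needs exactly one f-in)

dq_C1/dt = E_Se1/3 - q_C1/12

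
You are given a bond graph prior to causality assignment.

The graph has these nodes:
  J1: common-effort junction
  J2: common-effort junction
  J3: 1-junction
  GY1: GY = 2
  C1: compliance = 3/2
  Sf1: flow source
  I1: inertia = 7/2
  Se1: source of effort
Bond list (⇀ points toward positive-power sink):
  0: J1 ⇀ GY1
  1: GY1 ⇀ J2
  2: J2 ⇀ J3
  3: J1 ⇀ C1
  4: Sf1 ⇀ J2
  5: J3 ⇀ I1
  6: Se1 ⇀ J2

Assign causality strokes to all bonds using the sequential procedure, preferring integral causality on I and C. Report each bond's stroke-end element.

bond 4 |Sf1  (source Sf1 imposes f)
bond 6 |J2  (source Se1 imposes e)
bond 1 |GY1  (J2 effort already set via bond 6)
bond 2 |J3  (common-e at J2 fixed by 6)
bond 5 |I1  (closing 1-jn rule on J3)
bond 0 |GY1  (through GY1, causality inverts; strokes same side of GY1)
bond 3 |J1  (only one effort-in slot at J1)

b0 stroke→GY1
b1 stroke→GY1
b2 stroke→J3
b3 stroke→J1
b4 stroke→Sf1
b5 stroke→I1
b6 stroke→J2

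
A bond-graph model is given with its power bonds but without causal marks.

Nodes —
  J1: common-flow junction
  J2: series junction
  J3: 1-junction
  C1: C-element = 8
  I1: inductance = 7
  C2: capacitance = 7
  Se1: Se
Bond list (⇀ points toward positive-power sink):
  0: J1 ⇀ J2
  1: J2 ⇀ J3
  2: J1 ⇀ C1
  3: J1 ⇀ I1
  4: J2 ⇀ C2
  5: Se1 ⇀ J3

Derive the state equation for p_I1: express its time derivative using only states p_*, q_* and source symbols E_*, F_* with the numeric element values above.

b5 →J3  (source Se1 imposes e)
b1 →J2  (only one flow-in slot at J3)
b2 →J1  (C1 outputs effort q/C1)
b3 →I1  (prefer integral on I1)
b0 →J1  (common-f at J1 fixed by 3)
b4 →J2  (common-f at J2 fixed by 0)

dp_I1/dt = E_Se1 - q_C1/8 - q_C2/7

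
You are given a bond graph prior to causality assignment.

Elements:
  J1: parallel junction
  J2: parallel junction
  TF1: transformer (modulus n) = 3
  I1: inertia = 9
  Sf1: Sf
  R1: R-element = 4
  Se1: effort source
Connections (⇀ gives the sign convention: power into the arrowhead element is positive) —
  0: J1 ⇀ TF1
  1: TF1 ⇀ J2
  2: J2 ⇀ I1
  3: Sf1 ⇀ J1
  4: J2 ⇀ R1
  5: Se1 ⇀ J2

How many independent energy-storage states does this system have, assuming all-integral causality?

1  (I1 all integral)

#3 →Sf1  (Sf1 fixes flow; stroke at Sf1)
#5 →J2  (Se1 (Se) sets effort on bond)
#0 →J1  (closing 0-jn rule on J1)
#1 →TF1  (J2: bond 5 brought effort, rest push out)
#2 →I1  (common-e at J2 fixed by 5)
#4 →R1  (0-jn J2 has e-setter on 5)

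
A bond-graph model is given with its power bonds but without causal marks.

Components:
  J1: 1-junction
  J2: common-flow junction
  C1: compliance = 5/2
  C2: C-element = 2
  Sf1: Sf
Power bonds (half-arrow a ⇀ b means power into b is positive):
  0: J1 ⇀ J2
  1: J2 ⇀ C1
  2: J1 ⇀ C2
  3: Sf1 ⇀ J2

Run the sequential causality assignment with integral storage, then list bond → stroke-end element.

bond 3 stroke at Sf1  (Sf1 (Sf) sets flow on bond)
bond 0 stroke at J2  (J2: bond 3 brought flow, rest push out)
bond 1 stroke at J2  (J2 flow already set via bond 3)
bond 2 stroke at J1  (J1: bond 0 brought flow, rest push out)

β0 stroke at J2
β1 stroke at J2
β2 stroke at J1
β3 stroke at Sf1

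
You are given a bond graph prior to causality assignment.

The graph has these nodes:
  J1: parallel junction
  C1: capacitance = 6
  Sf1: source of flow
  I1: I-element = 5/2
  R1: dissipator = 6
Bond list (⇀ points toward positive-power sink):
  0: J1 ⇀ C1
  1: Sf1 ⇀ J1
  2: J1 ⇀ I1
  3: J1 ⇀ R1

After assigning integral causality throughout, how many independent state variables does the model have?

2  (C1, I1 all integral)

b1 stroke→Sf1  (Sf1 (Sf) sets flow on bond)
b0 stroke→J1  (C1 integral (e out))
b2 stroke→I1  (J1: bond 0 brought effort, rest push out)
b3 stroke→R1  (common-e at J1 fixed by 0)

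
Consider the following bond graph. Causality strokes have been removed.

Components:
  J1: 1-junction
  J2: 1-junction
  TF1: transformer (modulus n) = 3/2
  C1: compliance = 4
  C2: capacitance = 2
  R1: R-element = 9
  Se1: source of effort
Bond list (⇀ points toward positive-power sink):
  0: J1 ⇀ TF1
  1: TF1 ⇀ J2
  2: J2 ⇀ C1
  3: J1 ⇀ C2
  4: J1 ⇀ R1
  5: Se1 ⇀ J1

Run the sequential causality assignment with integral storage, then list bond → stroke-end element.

bond 5 stroke at J1  (Se1 fixes effort; stroke away)
bond 2 stroke at J2  (prefer integral on C1)
bond 1 stroke at TF1  (only one flow-in slot at J2)
bond 0 stroke at J1  (through TF1, causality passes straight; one stroke at TF1)
bond 3 stroke at J1  (C2 integral (e out))
bond 4 stroke at R1  (only one flow-in slot at J1)

bond 0 |J1
bond 1 |TF1
bond 2 |J2
bond 3 |J1
bond 4 |R1
bond 5 |J1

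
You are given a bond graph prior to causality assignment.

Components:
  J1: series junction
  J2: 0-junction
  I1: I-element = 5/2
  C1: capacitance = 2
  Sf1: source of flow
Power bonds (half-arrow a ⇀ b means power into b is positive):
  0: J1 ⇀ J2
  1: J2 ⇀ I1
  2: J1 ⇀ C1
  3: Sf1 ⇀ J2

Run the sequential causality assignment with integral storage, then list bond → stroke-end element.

b3 |Sf1  (source Sf1 imposes f)
b1 |I1  (I1 integral (f out))
b0 |J2  (J2: last free bond brings effort in)
b2 |J1  (common-f at J1 fixed by 0)

β0 stroke at J2
β1 stroke at I1
β2 stroke at J1
β3 stroke at Sf1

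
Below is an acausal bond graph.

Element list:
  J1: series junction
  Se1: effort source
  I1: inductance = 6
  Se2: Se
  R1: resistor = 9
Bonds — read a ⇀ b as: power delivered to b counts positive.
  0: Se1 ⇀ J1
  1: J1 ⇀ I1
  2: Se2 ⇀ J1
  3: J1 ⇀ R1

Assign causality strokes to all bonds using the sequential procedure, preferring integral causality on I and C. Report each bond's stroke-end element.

b0 stroke→J1
b1 stroke→I1
b2 stroke→J1
b3 stroke→J1

bond 0 stroke at J1  (Se1 fixes effort; stroke away)
bond 2 stroke at J1  (Se2 (Se) sets effort on bond)
bond 1 stroke at I1  (I1 integral (f out))
bond 3 stroke at J1  (J1: bond 1 brought flow, rest push out)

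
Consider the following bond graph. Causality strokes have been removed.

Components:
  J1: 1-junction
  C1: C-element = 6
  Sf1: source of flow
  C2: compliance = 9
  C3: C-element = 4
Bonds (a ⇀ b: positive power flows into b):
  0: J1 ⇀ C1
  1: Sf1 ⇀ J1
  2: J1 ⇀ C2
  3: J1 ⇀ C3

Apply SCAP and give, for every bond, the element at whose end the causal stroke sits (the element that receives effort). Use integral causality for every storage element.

bond 1 |Sf1  (Sf1 fixes flow; stroke at Sf1)
bond 0 |J1  (common-f at J1 fixed by 1)
bond 2 |J1  (1-jn J1 has f-setter on 1)
bond 3 |J1  (common-f at J1 fixed by 1)

b0 stroke→J1
b1 stroke→Sf1
b2 stroke→J1
b3 stroke→J1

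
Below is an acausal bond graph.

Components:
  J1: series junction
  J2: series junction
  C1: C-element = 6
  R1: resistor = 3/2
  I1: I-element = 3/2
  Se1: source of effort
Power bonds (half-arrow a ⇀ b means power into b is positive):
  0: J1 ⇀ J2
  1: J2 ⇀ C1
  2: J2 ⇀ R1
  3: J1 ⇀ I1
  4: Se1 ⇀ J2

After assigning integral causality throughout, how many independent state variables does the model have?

β4 |J2  (Se1: effort source, stroke at far end)
β1 |J2  (C1: C, integral causality)
β3 |I1  (I1 integral (f out))
β0 |J1  (J1: bond 3 brought flow, rest push out)
β2 |J2  (J2: bond 0 brought flow, rest push out)

2  (C1, I1 all integral)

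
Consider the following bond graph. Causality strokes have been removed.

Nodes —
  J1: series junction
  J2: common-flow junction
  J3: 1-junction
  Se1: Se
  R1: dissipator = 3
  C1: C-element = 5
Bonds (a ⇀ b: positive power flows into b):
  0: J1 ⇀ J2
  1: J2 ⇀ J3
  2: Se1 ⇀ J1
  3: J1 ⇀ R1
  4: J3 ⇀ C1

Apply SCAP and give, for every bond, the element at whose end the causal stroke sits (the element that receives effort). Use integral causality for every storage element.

β0 |J1
β1 |J2
β2 |J1
β3 |R1
β4 |J3

#2 stroke at J1  (source Se1 imposes e)
#4 stroke at J3  (C1: C, integral causality)
#1 stroke at J2  (J3: last free bond brings flow in)
#0 stroke at J1  (J2 needs exactly one f-in)
#3 stroke at R1  (only one flow-in slot at J1)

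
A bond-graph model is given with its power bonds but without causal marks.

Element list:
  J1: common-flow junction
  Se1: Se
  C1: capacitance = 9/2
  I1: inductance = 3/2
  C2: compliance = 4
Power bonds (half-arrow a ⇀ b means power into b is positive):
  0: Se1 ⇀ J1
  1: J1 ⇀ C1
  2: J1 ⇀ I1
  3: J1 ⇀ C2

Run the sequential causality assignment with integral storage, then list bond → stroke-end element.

#0 |J1
#1 |J1
#2 |I1
#3 |J1

b0 |J1  (Se1 fixes effort; stroke away)
b1 |J1  (C1 integral (e out))
b2 |I1  (I1 outputs flow p/I1)
b3 |J1  (common-f at J1 fixed by 2)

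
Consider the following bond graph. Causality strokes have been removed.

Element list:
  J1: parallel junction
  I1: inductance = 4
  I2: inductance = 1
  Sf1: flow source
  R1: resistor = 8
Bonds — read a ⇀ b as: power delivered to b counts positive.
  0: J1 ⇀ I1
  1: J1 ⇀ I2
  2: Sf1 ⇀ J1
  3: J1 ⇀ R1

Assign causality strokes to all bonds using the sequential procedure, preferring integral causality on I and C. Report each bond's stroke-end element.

b0 stroke at I1
b1 stroke at I2
b2 stroke at Sf1
b3 stroke at J1

b2 →Sf1  (Sf1: flow source, stroke at near end)
b0 →I1  (prefer integral on I1)
b1 →I2  (I2 integral (f out))
b3 →J1  (J1 needs exactly one e-in)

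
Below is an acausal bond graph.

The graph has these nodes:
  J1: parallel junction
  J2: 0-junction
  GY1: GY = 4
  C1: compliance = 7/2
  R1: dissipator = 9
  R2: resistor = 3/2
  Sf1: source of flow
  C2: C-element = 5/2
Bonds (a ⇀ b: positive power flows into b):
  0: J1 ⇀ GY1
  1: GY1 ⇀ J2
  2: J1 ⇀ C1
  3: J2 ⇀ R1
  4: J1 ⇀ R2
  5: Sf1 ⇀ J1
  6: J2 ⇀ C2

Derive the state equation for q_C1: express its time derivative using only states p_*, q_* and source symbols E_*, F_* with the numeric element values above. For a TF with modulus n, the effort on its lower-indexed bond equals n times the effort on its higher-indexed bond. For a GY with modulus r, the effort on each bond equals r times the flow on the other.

dq_C1/dt = F_Sf1 - 4*q_C1/21 - q_C2/10

b5 →Sf1  (Sf1 (Sf) sets flow on bond)
b2 →J1  (C1 integral (e out))
b0 →GY1  (common-e at J1 fixed by 2)
b4 →R2  (J1 effort already set via bond 2)
b1 →GY1  (through GY1, causality inverts; strokes same side of GY1)
b6 →J2  (prefer integral on C2)
b3 →R1  (J2 effort already set via bond 6)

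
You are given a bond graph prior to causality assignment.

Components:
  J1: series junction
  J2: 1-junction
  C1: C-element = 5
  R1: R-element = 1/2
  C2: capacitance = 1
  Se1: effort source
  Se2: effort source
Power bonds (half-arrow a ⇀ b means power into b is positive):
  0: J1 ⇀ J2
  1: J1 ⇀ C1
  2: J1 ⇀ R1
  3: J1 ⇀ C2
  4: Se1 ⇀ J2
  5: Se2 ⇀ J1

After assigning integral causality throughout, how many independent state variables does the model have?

2  (C1, C2 all integral)

b4 |J2  (Se1: effort source, stroke at far end)
b5 |J1  (Se2: effort source, stroke at far end)
b0 |J1  (closing 1-jn rule on J2)
b1 |J1  (prefer integral on C1)
b3 |J1  (C2 integral (e out))
b2 |R1  (only one flow-in slot at J1)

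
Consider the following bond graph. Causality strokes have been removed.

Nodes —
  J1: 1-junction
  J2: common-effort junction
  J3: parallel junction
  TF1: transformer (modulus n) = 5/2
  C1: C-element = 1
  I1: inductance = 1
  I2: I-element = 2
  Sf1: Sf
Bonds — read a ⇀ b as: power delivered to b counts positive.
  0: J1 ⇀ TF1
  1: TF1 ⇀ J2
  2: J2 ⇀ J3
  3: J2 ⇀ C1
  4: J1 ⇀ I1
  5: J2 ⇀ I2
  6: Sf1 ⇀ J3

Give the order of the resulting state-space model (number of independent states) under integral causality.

3  (C1, I1, I2 all integral)

b6 →Sf1  (Sf1: flow source, stroke at near end)
b2 →J3  (J3: last free bond brings effort in)
b3 →J2  (prefer integral on C1)
b1 →TF1  (0-jn J2 has e-setter on 3)
b5 →I2  (J2: bond 3 brought effort, rest push out)
b0 →J1  (TF1: transformer flips bond 1)
b4 →I1  (closing 1-jn rule on J1)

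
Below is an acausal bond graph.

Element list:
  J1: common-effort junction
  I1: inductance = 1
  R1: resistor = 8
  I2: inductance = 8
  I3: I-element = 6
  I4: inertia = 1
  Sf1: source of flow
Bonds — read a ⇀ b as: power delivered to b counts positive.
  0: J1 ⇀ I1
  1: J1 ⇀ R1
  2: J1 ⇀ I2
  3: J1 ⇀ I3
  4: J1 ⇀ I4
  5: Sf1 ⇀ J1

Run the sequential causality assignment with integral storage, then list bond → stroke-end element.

b0 stroke at I1
b1 stroke at J1
b2 stroke at I2
b3 stroke at I3
b4 stroke at I4
b5 stroke at Sf1

bond 5 |Sf1  (Sf1 fixes flow; stroke at Sf1)
bond 0 |I1  (I1: I, integral causality)
bond 2 |I2  (I2: I, integral causality)
bond 3 |I3  (I3 outputs flow p/I3)
bond 4 |I4  (I4 integral (f out))
bond 1 |J1  (only one effort-in slot at J1)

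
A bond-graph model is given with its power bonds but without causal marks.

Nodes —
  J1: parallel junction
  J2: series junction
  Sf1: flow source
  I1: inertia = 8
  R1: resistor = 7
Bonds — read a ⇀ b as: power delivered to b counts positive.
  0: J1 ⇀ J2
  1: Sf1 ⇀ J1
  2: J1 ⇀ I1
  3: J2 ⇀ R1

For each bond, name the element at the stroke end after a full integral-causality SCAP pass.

bond 0 stroke at J1
bond 1 stroke at Sf1
bond 2 stroke at I1
bond 3 stroke at J2

β1 |Sf1  (Sf1 fixes flow; stroke at Sf1)
β2 |I1  (prefer integral on I1)
β0 |J1  (J1: last free bond brings effort in)
β3 |J2  (J2 flow already set via bond 0)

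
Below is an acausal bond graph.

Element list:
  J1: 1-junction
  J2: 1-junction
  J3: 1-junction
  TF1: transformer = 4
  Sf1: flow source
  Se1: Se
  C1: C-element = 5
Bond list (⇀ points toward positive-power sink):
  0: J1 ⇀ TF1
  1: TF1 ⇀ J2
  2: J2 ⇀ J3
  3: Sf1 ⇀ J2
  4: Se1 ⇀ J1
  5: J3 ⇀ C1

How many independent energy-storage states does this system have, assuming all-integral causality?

#3 stroke at Sf1  (source Sf1 imposes f)
#4 stroke at J1  (Se1 fixes effort; stroke away)
#0 stroke at TF1  (closing 1-jn rule on J1)
#1 stroke at J2  (J2 flow already set via bond 3)
#2 stroke at J2  (1-jn J2 has f-setter on 3)
#5 stroke at J3  (J3 flow already set via bond 2)

1  (C1 all integral)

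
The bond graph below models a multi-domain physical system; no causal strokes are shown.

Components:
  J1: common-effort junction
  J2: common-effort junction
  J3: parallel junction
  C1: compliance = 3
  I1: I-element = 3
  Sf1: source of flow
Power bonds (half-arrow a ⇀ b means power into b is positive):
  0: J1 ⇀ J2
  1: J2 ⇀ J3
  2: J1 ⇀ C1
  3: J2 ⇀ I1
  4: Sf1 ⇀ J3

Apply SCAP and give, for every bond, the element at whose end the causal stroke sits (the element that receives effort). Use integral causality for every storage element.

bond 0 →J2
bond 1 →J3
bond 2 →J1
bond 3 →I1
bond 4 →Sf1

b4 |Sf1  (Sf1 fixes flow; stroke at Sf1)
b1 |J3  (J3: last free bond brings effort in)
b2 |J1  (C1: C, integral causality)
b0 |J2  (J1 effort already set via bond 2)
b3 |I1  (common-e at J2 fixed by 0)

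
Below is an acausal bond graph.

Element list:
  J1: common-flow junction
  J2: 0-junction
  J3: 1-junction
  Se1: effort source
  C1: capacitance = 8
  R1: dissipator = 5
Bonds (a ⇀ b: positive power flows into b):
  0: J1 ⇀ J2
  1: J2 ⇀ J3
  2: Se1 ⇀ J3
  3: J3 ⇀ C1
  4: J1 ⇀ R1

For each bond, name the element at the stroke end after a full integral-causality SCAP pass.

#0 |J1
#1 |J2
#2 |J3
#3 |J3
#4 |R1

β2 stroke at J3  (Se1: effort source, stroke at far end)
β3 stroke at J3  (C1 integral (e out))
β1 stroke at J2  (only one flow-in slot at J3)
β0 stroke at J1  (J2 effort already set via bond 1)
β4 stroke at R1  (closing 1-jn rule on J1)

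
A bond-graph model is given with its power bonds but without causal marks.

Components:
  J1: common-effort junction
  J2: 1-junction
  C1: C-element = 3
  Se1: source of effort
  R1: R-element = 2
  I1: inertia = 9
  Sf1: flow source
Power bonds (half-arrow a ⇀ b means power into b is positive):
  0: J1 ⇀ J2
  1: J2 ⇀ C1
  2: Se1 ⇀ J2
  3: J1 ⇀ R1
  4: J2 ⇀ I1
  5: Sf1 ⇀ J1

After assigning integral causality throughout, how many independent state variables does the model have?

#2 stroke at J2  (Se1 (Se) sets effort on bond)
#5 stroke at Sf1  (Sf1 fixes flow; stroke at Sf1)
#1 stroke at J2  (prefer integral on C1)
#4 stroke at I1  (prefer integral on I1)
#0 stroke at J2  (common-f at J2 fixed by 4)
#3 stroke at J1  (only one effort-in slot at J1)

2  (C1, I1 all integral)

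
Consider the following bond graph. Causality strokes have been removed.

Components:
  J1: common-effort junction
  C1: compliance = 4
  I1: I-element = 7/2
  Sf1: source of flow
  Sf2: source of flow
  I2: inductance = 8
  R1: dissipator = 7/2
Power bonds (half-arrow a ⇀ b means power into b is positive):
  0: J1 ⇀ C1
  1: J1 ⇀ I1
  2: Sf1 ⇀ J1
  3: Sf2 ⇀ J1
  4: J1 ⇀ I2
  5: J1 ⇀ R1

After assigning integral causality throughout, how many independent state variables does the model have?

b2 stroke at Sf1  (Sf1 fixes flow; stroke at Sf1)
b3 stroke at Sf2  (source Sf2 imposes f)
b0 stroke at J1  (C1: C, integral causality)
b1 stroke at I1  (J1 effort already set via bond 0)
b4 stroke at I2  (J1: bond 0 brought effort, rest push out)
b5 stroke at R1  (common-e at J1 fixed by 0)

3  (C1, I1, I2 all integral)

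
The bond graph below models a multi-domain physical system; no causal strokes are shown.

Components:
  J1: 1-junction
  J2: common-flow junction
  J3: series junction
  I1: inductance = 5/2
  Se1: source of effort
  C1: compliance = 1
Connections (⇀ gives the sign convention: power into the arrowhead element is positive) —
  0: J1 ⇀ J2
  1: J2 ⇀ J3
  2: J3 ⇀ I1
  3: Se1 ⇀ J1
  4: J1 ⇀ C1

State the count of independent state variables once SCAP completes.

2  (C1, I1 all integral)

b3 →J1  (Se1 (Se) sets effort on bond)
b2 →I1  (I1 integral (f out))
b1 →J3  (J3 flow already set via bond 2)
b0 →J2  (J2: bond 1 brought flow, rest push out)
b4 →J1  (1-jn J1 has f-setter on 0)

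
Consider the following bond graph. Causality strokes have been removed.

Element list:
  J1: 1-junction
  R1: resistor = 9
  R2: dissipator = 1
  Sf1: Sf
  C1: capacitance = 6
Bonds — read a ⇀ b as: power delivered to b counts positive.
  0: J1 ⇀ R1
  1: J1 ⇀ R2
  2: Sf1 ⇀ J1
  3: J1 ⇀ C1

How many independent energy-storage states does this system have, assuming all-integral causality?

1  (C1 all integral)

#2 stroke→Sf1  (Sf1 (Sf) sets flow on bond)
#0 stroke→J1  (J1 flow already set via bond 2)
#1 stroke→J1  (J1: bond 2 brought flow, rest push out)
#3 stroke→J1  (J1: bond 2 brought flow, rest push out)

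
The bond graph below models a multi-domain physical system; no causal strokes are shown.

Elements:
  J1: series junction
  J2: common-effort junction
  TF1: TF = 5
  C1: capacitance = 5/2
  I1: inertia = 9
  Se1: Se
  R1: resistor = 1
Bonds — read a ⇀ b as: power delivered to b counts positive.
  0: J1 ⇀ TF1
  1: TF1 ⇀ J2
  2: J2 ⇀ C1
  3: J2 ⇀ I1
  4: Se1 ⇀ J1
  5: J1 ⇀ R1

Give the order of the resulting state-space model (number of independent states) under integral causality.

2  (C1, I1 all integral)

bond 4 →J1  (source Se1 imposes e)
bond 2 →J2  (prefer integral on C1)
bond 1 →TF1  (J2: bond 2 brought effort, rest push out)
bond 3 →I1  (0-jn J2 has e-setter on 2)
bond 0 →J1  (TF1 one-in-one-out from 1)
bond 5 →R1  (closing 1-jn rule on J1)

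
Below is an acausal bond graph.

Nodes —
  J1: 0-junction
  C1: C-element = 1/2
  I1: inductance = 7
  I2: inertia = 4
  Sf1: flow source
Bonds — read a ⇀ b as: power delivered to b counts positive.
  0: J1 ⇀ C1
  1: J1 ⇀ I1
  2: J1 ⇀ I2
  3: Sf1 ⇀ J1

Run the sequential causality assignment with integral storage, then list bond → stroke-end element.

#0 stroke→J1
#1 stroke→I1
#2 stroke→I2
#3 stroke→Sf1

β3 →Sf1  (source Sf1 imposes f)
β0 →J1  (C1: C, integral causality)
β1 →I1  (J1: bond 0 brought effort, rest push out)
β2 →I2  (0-jn J1 has e-setter on 0)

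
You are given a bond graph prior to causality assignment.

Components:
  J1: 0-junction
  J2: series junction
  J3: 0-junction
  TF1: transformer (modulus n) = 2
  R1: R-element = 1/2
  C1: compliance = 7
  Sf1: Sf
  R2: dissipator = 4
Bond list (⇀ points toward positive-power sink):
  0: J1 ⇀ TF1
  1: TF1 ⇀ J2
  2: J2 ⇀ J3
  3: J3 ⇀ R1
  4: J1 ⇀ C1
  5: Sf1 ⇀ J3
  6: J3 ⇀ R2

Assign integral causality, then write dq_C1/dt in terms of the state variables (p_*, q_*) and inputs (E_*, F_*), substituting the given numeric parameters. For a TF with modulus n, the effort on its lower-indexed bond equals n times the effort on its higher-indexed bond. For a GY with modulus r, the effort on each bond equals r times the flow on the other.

β5 |Sf1  (Sf1 (Sf) sets flow on bond)
β4 |J1  (C1 integral (e out))
β0 |TF1  (J1: bond 4 brought effort, rest push out)
β1 |J2  (TF1 one-in-one-out from 0)
β2 |J3  (J2: last free bond brings flow in)
β3 |R1  (0-jn J3 has e-setter on 2)
β6 |R2  (J3 effort already set via bond 2)

dq_C1/dt = F_Sf1/2 - 9*q_C1/112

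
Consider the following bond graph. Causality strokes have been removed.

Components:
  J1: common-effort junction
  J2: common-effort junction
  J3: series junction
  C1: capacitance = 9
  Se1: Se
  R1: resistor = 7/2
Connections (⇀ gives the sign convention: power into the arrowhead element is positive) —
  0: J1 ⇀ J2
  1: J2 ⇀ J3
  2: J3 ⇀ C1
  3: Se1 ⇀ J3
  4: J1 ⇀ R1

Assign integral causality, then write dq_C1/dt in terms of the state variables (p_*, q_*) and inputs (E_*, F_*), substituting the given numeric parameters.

β3 stroke→J3  (Se1: effort source, stroke at far end)
β2 stroke→J3  (C1: C, integral causality)
β1 stroke→J2  (J3: last free bond brings flow in)
β0 stroke→J1  (common-e at J2 fixed by 1)
β4 stroke→R1  (J1: bond 0 brought effort, rest push out)

dq_C1/dt = 2*E_Se1/7 - 2*q_C1/63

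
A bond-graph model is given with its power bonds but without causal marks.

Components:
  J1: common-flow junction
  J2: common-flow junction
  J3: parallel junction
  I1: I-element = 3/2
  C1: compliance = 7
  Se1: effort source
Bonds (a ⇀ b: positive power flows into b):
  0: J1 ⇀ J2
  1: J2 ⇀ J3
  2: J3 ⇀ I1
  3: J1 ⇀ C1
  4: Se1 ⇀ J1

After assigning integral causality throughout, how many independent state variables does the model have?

β4 stroke→J1  (Se1 fixes effort; stroke away)
β2 stroke→I1  (I1 integral (f out))
β1 stroke→J3  (closing 0-jn rule on J3)
β0 stroke→J2  (J2 flow already set via bond 1)
β3 stroke→J1  (common-f at J1 fixed by 0)

2  (C1, I1 all integral)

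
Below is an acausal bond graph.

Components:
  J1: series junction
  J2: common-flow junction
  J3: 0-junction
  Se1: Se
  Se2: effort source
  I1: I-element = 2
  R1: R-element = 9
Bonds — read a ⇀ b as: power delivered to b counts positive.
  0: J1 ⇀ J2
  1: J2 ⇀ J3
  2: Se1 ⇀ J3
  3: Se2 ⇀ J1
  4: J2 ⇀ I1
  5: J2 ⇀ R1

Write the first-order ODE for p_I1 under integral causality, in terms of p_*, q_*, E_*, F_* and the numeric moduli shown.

bond 2 →J3  (source Se1 imposes e)
bond 3 →J1  (Se2 fixes effort; stroke away)
bond 0 →J2  (only one flow-in slot at J1)
bond 1 →J2  (J3 effort already set via bond 2)
bond 4 →I1  (I1 outputs flow p/I1)
bond 5 →J2  (J2: bond 4 brought flow, rest push out)

dp_I1/dt = -E_Se1 + E_Se2 - 9*p_I1/2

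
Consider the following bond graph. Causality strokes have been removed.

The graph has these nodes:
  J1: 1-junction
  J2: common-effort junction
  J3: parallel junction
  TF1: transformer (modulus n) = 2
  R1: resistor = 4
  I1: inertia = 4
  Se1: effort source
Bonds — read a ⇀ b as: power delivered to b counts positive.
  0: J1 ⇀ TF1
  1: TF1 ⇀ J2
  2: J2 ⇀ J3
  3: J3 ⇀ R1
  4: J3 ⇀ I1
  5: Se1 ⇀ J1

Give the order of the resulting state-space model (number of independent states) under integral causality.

β5 →J1  (source Se1 imposes e)
β0 →TF1  (J1 needs exactly one f-in)
β1 →J2  (TF TF1: opposite of bond 0)
β2 →J3  (J2 effort already set via bond 1)
β3 →R1  (0-jn J3 has e-setter on 2)
β4 →I1  (J3 effort already set via bond 2)

1  (I1 all integral)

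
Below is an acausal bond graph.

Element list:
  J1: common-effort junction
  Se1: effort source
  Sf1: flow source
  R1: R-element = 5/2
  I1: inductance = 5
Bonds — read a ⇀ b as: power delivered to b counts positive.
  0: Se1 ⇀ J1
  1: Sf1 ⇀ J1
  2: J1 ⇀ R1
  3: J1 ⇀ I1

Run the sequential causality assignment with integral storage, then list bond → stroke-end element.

β0 →J1  (Se1 fixes effort; stroke away)
β1 →Sf1  (Sf1 fixes flow; stroke at Sf1)
β2 →R1  (common-e at J1 fixed by 0)
β3 →I1  (J1: bond 0 brought effort, rest push out)

β0 |J1
β1 |Sf1
β2 |R1
β3 |I1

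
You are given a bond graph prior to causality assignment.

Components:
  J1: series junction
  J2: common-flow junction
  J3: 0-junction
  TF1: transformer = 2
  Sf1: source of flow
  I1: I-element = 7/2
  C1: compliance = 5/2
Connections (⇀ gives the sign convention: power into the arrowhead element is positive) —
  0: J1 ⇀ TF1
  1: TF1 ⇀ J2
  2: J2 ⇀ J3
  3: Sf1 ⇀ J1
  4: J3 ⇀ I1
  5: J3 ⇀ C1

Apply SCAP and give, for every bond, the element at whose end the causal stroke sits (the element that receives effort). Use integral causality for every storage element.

β0 →J1
β1 →TF1
β2 →J2
β3 →Sf1
β4 →I1
β5 →J3

β3 |Sf1  (source Sf1 imposes f)
β0 |J1  (J1 flow already set via bond 3)
β1 |TF1  (TF TF1: opposite of bond 0)
β2 |J2  (J2 flow already set via bond 1)
β4 |I1  (I1: I, integral causality)
β5 |J3  (only one effort-in slot at J3)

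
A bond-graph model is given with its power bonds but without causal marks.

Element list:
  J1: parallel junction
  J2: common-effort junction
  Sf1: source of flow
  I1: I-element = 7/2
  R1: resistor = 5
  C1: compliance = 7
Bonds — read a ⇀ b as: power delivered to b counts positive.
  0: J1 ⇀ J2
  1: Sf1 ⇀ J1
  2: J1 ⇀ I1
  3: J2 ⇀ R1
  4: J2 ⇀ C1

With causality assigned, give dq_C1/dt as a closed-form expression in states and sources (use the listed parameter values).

dq_C1/dt = F_Sf1 - 2*p_I1/7 - q_C1/35

bond 1 →Sf1  (source Sf1 imposes f)
bond 2 →I1  (I1: I, integral causality)
bond 0 →J1  (J1: last free bond brings effort in)
bond 4 →J2  (C1 outputs effort q/C1)
bond 3 →R1  (0-jn J2 has e-setter on 4)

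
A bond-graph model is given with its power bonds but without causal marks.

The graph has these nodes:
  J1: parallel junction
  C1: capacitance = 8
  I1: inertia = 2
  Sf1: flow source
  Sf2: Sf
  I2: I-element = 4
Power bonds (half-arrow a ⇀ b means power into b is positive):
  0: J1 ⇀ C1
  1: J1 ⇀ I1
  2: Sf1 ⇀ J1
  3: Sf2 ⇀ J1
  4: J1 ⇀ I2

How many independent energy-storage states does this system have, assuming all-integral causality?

3  (C1, I1, I2 all integral)

bond 2 stroke at Sf1  (Sf1 (Sf) sets flow on bond)
bond 3 stroke at Sf2  (source Sf2 imposes f)
bond 0 stroke at J1  (prefer integral on C1)
bond 1 stroke at I1  (J1 effort already set via bond 0)
bond 4 stroke at I2  (J1 effort already set via bond 0)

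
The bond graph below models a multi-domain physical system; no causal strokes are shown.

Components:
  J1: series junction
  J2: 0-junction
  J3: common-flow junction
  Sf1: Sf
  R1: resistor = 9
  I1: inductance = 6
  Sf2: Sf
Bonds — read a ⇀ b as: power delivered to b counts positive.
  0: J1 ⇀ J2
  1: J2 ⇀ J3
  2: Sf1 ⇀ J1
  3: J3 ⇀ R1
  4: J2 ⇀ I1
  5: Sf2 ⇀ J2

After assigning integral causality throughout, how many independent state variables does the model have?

b2 →Sf1  (Sf1 (Sf) sets flow on bond)
b5 →Sf2  (Sf2 (Sf) sets flow on bond)
b0 →J1  (common-f at J1 fixed by 2)
b4 →I1  (prefer integral on I1)
b1 →J2  (only one effort-in slot at J2)
b3 →J3  (J3 flow already set via bond 1)

1  (I1 all integral)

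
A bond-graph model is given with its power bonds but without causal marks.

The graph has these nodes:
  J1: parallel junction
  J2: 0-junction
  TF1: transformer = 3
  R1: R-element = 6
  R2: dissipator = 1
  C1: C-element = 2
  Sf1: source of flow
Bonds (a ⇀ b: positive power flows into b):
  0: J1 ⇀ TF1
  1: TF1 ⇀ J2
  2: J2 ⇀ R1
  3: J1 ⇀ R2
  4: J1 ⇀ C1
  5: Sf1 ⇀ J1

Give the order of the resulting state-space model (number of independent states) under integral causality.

β5 →Sf1  (Sf1 fixes flow; stroke at Sf1)
β4 →J1  (C1 integral (e out))
β0 →TF1  (0-jn J1 has e-setter on 4)
β3 →R2  (common-e at J1 fixed by 4)
β1 →J2  (TF1: transformer flips bond 0)
β2 →R1  (common-e at J2 fixed by 1)

1  (C1 all integral)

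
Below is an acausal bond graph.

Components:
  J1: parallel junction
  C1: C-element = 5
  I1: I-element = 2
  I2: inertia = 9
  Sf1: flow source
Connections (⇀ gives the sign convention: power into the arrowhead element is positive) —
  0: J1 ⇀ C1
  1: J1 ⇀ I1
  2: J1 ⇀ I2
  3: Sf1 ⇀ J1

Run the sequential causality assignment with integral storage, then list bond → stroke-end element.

bond 0 |J1
bond 1 |I1
bond 2 |I2
bond 3 |Sf1

b3 →Sf1  (Sf1 fixes flow; stroke at Sf1)
b0 →J1  (C1 integral (e out))
b1 →I1  (0-jn J1 has e-setter on 0)
b2 →I2  (J1: bond 0 brought effort, rest push out)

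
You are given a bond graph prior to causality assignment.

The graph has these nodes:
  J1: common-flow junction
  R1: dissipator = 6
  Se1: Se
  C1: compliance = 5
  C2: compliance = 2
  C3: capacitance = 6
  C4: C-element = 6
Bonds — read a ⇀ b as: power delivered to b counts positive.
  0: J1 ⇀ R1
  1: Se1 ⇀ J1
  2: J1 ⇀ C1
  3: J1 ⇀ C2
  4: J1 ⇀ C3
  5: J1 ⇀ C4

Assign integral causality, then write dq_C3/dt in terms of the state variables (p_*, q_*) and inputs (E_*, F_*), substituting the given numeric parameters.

b1 |J1  (source Se1 imposes e)
b2 |J1  (C1 integral (e out))
b3 |J1  (C2: C, integral causality)
b4 |J1  (C3 integral (e out))
b5 |J1  (C4 outputs effort q/C4)
b0 |R1  (only one flow-in slot at J1)

dq_C3/dt = E_Se1/6 - q_C1/30 - q_C2/12 - q_C3/36 - q_C4/36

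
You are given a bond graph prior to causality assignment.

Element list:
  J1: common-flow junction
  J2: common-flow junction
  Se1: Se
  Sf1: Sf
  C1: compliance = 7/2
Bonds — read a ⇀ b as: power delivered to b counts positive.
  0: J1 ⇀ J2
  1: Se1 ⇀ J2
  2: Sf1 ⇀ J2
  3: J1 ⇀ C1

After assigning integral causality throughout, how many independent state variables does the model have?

#1 →J2  (source Se1 imposes e)
#2 →Sf1  (source Sf1 imposes f)
#0 →J2  (1-jn J2 has f-setter on 2)
#3 →J1  (common-f at J1 fixed by 0)

1  (C1 all integral)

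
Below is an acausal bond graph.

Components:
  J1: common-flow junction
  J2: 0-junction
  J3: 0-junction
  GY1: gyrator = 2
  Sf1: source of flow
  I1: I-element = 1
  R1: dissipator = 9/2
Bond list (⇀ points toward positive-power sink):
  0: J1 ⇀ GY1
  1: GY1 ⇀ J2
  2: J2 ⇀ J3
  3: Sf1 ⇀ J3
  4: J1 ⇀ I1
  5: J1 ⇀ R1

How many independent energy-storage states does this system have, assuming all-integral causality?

b3 |Sf1  (Sf1 (Sf) sets flow on bond)
b2 |J3  (J3 needs exactly one e-in)
b1 |J2  (J2: last free bond brings effort in)
b0 |J1  (GY GY1: same side as bond 1)
b4 |I1  (prefer integral on I1)
b5 |J1  (common-f at J1 fixed by 4)

1  (I1 all integral)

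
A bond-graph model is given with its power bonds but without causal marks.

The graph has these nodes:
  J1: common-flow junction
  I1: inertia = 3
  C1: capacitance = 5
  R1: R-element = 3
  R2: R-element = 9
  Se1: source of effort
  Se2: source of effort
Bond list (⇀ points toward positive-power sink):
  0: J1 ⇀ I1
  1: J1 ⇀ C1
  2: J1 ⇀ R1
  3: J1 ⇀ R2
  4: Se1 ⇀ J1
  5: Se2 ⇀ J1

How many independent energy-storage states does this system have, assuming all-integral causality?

2  (C1, I1 all integral)

b4 →J1  (Se1 fixes effort; stroke away)
b5 →J1  (Se2 (Se) sets effort on bond)
b0 →I1  (prefer integral on I1)
b1 →J1  (1-jn J1 has f-setter on 0)
b2 →J1  (J1: bond 0 brought flow, rest push out)
b3 →J1  (J1 flow already set via bond 0)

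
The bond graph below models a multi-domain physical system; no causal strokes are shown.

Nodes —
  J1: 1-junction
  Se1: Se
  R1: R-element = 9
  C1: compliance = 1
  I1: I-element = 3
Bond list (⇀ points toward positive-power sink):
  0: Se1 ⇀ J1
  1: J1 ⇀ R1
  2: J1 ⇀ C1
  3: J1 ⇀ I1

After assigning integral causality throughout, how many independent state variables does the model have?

2  (C1, I1 all integral)

β0 |J1  (Se1 fixes effort; stroke away)
β2 |J1  (C1 integral (e out))
β3 |I1  (prefer integral on I1)
β1 |J1  (J1: bond 3 brought flow, rest push out)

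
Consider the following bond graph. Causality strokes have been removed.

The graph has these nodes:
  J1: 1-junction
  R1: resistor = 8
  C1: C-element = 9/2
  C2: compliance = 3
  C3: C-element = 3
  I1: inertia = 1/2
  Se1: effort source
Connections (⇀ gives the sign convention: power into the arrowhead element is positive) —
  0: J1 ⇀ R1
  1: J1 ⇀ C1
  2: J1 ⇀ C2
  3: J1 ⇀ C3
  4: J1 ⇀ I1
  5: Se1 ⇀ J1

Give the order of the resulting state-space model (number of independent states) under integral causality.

4  (C1, C2, C3, I1 all integral)

b5 stroke→J1  (source Se1 imposes e)
b1 stroke→J1  (prefer integral on C1)
b2 stroke→J1  (C2 outputs effort q/C2)
b3 stroke→J1  (C3 outputs effort q/C3)
b4 stroke→I1  (I1 outputs flow p/I1)
b0 stroke→J1  (1-jn J1 has f-setter on 4)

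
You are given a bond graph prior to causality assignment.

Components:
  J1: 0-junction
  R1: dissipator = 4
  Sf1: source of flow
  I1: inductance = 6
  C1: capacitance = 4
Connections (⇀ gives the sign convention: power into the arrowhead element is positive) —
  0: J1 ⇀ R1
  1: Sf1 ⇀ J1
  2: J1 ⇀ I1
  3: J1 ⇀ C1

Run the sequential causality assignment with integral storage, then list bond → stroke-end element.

β0 |R1
β1 |Sf1
β2 |I1
β3 |J1

β1 stroke→Sf1  (Sf1 (Sf) sets flow on bond)
β2 stroke→I1  (I1 outputs flow p/I1)
β3 stroke→J1  (C1 integral (e out))
β0 stroke→R1  (J1 effort already set via bond 3)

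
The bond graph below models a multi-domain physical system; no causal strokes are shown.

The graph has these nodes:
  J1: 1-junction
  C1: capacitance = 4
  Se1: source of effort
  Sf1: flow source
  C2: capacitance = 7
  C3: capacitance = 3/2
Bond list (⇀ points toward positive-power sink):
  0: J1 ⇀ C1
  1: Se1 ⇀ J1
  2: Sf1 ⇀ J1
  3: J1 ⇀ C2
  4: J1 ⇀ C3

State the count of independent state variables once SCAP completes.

3  (C1, C2, C3 all integral)

#1 stroke at J1  (source Se1 imposes e)
#2 stroke at Sf1  (Sf1: flow source, stroke at near end)
#0 stroke at J1  (1-jn J1 has f-setter on 2)
#3 stroke at J1  (J1: bond 2 brought flow, rest push out)
#4 stroke at J1  (1-jn J1 has f-setter on 2)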